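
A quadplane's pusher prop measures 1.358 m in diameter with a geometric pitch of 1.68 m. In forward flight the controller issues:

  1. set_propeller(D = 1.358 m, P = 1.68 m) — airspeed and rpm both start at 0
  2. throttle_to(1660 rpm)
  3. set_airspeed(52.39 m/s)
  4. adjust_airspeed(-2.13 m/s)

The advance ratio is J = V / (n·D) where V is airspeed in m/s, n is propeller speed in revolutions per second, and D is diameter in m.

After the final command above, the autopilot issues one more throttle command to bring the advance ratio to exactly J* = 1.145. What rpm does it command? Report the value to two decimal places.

set_propeller: D = 1.358 m, P = 1.68 m (p = P/D = 1.237113); state ← (V=0, rpm=0)
throttle_to(1660): rpm ← 1660
set_airspeed(52.39): V ← 52.39 m/s
adjust_airspeed(-2.13): V ← 52.39 -2.13 = 50.26 m/s
final state: V = 50.26 m/s, rpm = 1660 → n = rpm/60 = 27.666667 rev/s
target J* = 1.145; solve J* = V/(n·D) for n: n = V/(J*·D) = 50.26/(1.145 × 1.358) = 32.323414 rev/s
rpm = 60·n = 1939.404853

rpm = 1939.40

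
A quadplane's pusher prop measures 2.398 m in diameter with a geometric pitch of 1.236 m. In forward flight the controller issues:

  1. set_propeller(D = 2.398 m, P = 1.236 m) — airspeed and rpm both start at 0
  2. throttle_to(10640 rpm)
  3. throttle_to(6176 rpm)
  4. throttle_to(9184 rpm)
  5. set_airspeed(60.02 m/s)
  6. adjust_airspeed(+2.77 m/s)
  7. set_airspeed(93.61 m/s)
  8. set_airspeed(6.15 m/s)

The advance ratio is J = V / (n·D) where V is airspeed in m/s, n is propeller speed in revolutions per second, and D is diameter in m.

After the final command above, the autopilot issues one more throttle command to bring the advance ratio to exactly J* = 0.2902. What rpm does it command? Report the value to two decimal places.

set_propeller: D = 2.398 m, P = 1.236 m (p = P/D = 0.515430); state ← (V=0, rpm=0)
throttle_to(10640): rpm ← 10640
throttle_to(6176): rpm ← 6176
throttle_to(9184): rpm ← 9184
set_airspeed(60.02): V ← 60.02 m/s
adjust_airspeed(+2.77): V ← 60.02 +2.77 = 62.79 m/s
set_airspeed(93.61): V ← 93.61 m/s
set_airspeed(6.15): V ← 6.15 m/s
final state: V = 6.15 m/s, rpm = 9184 → n = rpm/60 = 153.066667 rev/s
target J* = 0.2902; solve J* = V/(n·D) for n: n = V/(J*·D) = 6.15/(0.2902 × 2.398) = 8.837482 rev/s
rpm = 60·n = 530.248904

rpm = 530.25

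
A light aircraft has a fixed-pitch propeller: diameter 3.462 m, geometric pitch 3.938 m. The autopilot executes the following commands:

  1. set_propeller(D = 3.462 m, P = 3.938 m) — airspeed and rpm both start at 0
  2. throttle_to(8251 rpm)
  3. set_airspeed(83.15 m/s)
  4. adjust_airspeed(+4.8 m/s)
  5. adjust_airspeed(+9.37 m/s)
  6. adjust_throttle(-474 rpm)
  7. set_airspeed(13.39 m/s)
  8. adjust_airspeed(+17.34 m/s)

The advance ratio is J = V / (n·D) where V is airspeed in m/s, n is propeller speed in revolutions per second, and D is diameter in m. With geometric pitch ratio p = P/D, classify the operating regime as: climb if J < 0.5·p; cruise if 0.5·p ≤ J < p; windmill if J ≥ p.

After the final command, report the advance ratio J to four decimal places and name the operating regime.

set_propeller: D = 3.462 m, P = 3.938 m (p = P/D = 1.137493); state ← (V=0, rpm=0)
throttle_to(8251): rpm ← 8251
set_airspeed(83.15): V ← 83.15 m/s
adjust_airspeed(+4.8): V ← 83.15 +4.8 = 87.95 m/s
adjust_airspeed(+9.37): V ← 87.95 +9.37 = 97.32 m/s
adjust_throttle(-474): rpm ← 8251 -474 = 7777
set_airspeed(13.39): V ← 13.39 m/s
adjust_airspeed(+17.34): V ← 13.39 +17.34 = 30.73 m/s
final state: V = 30.73 m/s, rpm = 7777 → n = rpm/60 = 129.616667 rev/s
J = V / (n·D) = 30.73 / (129.616667 × 3.462) = 0.068482
regime bands: climb J<0.5687 | cruise [0.5687, 1.1375) | windmill J≥1.1375
J = 0.0685 → climb

J = 0.0685, regime = climb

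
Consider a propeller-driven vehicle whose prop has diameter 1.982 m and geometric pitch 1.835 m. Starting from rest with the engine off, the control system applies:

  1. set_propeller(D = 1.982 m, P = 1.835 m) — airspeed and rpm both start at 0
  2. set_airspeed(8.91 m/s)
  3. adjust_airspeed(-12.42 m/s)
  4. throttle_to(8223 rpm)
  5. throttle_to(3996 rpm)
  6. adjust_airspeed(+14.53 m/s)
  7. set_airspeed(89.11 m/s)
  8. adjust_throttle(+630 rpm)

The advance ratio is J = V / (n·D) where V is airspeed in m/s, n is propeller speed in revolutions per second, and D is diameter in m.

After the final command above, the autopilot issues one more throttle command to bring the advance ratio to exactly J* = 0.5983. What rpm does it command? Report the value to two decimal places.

rpm = 4508.74

set_propeller: D = 1.982 m, P = 1.835 m (p = P/D = 0.925832); state ← (V=0, rpm=0)
set_airspeed(8.91): V ← 8.91 m/s
adjust_airspeed(-12.42): V ← 8.91 -12.42 = -3.51 m/s
throttle_to(8223): rpm ← 8223
throttle_to(3996): rpm ← 3996
adjust_airspeed(+14.53): V ← -3.51 +14.53 = 11.02 m/s
set_airspeed(89.11): V ← 89.11 m/s
adjust_throttle(+630): rpm ← 3996 +630 = 4626
final state: V = 89.11 m/s, rpm = 4626 → n = rpm/60 = 77.100000 rev/s
target J* = 0.5983; solve J* = V/(n·D) for n: n = V/(J*·D) = 89.11/(0.5983 × 1.982) = 75.145641 rev/s
rpm = 60·n = 4508.738432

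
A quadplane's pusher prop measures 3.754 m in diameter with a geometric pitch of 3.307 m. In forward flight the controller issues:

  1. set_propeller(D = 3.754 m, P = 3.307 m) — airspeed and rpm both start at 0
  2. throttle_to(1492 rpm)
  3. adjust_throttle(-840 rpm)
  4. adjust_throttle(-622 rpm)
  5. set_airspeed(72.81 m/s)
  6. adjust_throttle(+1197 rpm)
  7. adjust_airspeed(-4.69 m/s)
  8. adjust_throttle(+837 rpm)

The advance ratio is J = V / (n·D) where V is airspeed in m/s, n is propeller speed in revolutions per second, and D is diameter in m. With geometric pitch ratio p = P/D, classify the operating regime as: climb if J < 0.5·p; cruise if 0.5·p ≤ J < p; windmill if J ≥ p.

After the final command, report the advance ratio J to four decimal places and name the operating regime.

set_propeller: D = 3.754 m, P = 3.307 m (p = P/D = 0.880927); state ← (V=0, rpm=0)
throttle_to(1492): rpm ← 1492
adjust_throttle(-840): rpm ← 1492 -840 = 652
adjust_throttle(-622): rpm ← 652 -622 = 30
set_airspeed(72.81): V ← 72.81 m/s
adjust_throttle(+1197): rpm ← 30 +1197 = 1227
adjust_airspeed(-4.69): V ← 72.81 -4.69 = 68.12 m/s
adjust_throttle(+837): rpm ← 1227 +837 = 2064
final state: V = 68.12 m/s, rpm = 2064 → n = rpm/60 = 34.400000 rev/s
J = V / (n·D) = 68.12 / (34.400000 × 3.754) = 0.527499
regime bands: climb J<0.4405 | cruise [0.4405, 0.8809) | windmill J≥0.8809
J = 0.5275 → cruise

J = 0.5275, regime = cruise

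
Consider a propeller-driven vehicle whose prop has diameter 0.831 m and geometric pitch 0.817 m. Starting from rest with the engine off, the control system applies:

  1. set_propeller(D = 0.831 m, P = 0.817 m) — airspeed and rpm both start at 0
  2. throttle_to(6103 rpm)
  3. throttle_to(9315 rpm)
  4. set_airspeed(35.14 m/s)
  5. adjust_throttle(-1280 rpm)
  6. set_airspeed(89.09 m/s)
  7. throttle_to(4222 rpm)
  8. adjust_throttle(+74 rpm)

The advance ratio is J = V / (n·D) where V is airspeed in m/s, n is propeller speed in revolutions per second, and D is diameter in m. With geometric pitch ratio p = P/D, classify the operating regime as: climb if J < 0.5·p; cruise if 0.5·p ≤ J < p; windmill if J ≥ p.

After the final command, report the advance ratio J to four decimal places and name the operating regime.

set_propeller: D = 0.831 m, P = 0.817 m (p = P/D = 0.983153); state ← (V=0, rpm=0)
throttle_to(6103): rpm ← 6103
throttle_to(9315): rpm ← 9315
set_airspeed(35.14): V ← 35.14 m/s
adjust_throttle(-1280): rpm ← 9315 -1280 = 8035
set_airspeed(89.09): V ← 89.09 m/s
throttle_to(4222): rpm ← 4222
adjust_throttle(+74): rpm ← 4222 +74 = 4296
final state: V = 89.09 m/s, rpm = 4296 → n = rpm/60 = 71.600000 rev/s
J = V / (n·D) = 89.09 / (71.600000 × 0.831) = 1.497321
regime bands: climb J<0.4916 | cruise [0.4916, 0.9832) | windmill J≥0.9832
J = 1.4973 → windmill

J = 1.4973, regime = windmill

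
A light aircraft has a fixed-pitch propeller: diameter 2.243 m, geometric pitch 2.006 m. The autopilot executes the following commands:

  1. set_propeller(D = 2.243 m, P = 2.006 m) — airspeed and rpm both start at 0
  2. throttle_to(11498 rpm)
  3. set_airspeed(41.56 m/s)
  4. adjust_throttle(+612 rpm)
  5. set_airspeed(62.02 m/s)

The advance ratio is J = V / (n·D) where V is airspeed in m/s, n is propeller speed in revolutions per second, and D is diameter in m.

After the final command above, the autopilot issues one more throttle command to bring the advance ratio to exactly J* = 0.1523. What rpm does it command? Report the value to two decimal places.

rpm = 10893.16

set_propeller: D = 2.243 m, P = 2.006 m (p = P/D = 0.894338); state ← (V=0, rpm=0)
throttle_to(11498): rpm ← 11498
set_airspeed(41.56): V ← 41.56 m/s
adjust_throttle(+612): rpm ← 11498 +612 = 12110
set_airspeed(62.02): V ← 62.02 m/s
final state: V = 62.02 m/s, rpm = 12110 → n = rpm/60 = 201.833333 rev/s
target J* = 0.1523; solve J* = V/(n·D) for n: n = V/(J*·D) = 62.02/(0.1523 × 2.243) = 181.552647 rev/s
rpm = 60·n = 10893.158814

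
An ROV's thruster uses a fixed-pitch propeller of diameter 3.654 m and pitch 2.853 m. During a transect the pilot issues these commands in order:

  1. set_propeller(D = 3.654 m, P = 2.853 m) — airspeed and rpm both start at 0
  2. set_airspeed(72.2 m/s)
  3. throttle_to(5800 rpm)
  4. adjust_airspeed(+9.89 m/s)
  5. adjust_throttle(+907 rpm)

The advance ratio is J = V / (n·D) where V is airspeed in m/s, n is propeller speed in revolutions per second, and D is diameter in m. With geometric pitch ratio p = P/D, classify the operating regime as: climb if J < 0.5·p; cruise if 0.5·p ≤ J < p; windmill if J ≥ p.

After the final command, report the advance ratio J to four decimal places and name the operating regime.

set_propeller: D = 3.654 m, P = 2.853 m (p = P/D = 0.780788); state ← (V=0, rpm=0)
set_airspeed(72.2): V ← 72.2 m/s
throttle_to(5800): rpm ← 5800
adjust_airspeed(+9.89): V ← 72.2 +9.89 = 82.09 m/s
adjust_throttle(+907): rpm ← 5800 +907 = 6707
final state: V = 82.09 m/s, rpm = 6707 → n = rpm/60 = 111.783333 rev/s
J = V / (n·D) = 82.09 / (111.783333 × 3.654) = 0.200976
regime bands: climb J<0.3904 | cruise [0.3904, 0.7808) | windmill J≥0.7808
J = 0.2010 → climb

J = 0.2010, regime = climb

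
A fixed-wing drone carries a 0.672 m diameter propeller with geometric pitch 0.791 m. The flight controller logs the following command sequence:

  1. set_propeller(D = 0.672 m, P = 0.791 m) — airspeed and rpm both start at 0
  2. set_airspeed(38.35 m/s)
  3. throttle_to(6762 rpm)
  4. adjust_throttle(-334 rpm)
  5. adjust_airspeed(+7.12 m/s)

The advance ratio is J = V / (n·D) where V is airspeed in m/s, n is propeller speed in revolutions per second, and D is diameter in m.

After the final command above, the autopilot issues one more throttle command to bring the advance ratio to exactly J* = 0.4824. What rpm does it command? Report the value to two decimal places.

set_propeller: D = 0.672 m, P = 0.791 m (p = P/D = 1.177083); state ← (V=0, rpm=0)
set_airspeed(38.35): V ← 38.35 m/s
throttle_to(6762): rpm ← 6762
adjust_throttle(-334): rpm ← 6762 -334 = 6428
adjust_airspeed(+7.12): V ← 38.35 +7.12 = 45.47 m/s
final state: V = 45.47 m/s, rpm = 6428 → n = rpm/60 = 107.133333 rev/s
target J* = 0.4824; solve J* = V/(n·D) for n: n = V/(J*·D) = 45.47/(0.4824 × 0.672) = 140.264698 rev/s
rpm = 60·n = 8415.881900

rpm = 8415.88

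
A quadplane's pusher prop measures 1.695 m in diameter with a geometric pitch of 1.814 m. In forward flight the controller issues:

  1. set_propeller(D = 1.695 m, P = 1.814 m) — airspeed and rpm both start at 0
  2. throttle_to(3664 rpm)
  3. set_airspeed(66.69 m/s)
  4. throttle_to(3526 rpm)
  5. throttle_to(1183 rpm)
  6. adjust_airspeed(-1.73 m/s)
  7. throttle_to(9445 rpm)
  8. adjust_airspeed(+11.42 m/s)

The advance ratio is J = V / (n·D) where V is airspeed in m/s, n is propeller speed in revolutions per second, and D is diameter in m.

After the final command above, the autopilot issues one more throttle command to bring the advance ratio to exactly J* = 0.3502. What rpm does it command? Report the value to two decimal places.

rpm = 7720.49

set_propeller: D = 1.695 m, P = 1.814 m (p = P/D = 1.070206); state ← (V=0, rpm=0)
throttle_to(3664): rpm ← 3664
set_airspeed(66.69): V ← 66.69 m/s
throttle_to(3526): rpm ← 3526
throttle_to(1183): rpm ← 1183
adjust_airspeed(-1.73): V ← 66.69 -1.73 = 64.96 m/s
throttle_to(9445): rpm ← 9445
adjust_airspeed(+11.42): V ← 64.96 +11.42 = 76.38 m/s
final state: V = 76.38 m/s, rpm = 9445 → n = rpm/60 = 157.416667 rev/s
target J* = 0.3502; solve J* = V/(n·D) for n: n = V/(J*·D) = 76.38/(0.3502 × 1.695) = 128.674891 rev/s
rpm = 60·n = 7720.493473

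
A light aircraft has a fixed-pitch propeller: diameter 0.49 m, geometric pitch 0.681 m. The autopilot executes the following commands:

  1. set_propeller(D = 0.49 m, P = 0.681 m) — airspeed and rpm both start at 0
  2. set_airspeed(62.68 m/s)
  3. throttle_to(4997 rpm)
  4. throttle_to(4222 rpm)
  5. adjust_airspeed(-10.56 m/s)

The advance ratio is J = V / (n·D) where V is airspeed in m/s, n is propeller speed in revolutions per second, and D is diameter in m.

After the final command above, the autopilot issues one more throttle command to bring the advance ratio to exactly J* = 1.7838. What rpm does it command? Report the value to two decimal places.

rpm = 3577.78

set_propeller: D = 0.49 m, P = 0.681 m (p = P/D = 1.389796); state ← (V=0, rpm=0)
set_airspeed(62.68): V ← 62.68 m/s
throttle_to(4997): rpm ← 4997
throttle_to(4222): rpm ← 4222
adjust_airspeed(-10.56): V ← 62.68 -10.56 = 52.12 m/s
final state: V = 52.12 m/s, rpm = 4222 → n = rpm/60 = 70.366667 rev/s
target J* = 1.7838; solve J* = V/(n·D) for n: n = V/(J*·D) = 52.12/(1.7838 × 0.49) = 59.629637 rev/s
rpm = 60·n = 3577.778235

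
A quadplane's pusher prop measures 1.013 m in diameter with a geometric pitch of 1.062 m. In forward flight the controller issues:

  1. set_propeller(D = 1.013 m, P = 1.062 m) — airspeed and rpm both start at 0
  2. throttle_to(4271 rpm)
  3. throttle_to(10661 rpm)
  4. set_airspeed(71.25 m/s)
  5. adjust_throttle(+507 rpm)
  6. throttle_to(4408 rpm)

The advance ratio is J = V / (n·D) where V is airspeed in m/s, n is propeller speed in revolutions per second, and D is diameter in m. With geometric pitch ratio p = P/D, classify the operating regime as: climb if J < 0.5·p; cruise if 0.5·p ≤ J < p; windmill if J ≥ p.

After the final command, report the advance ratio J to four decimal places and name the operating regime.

J = 0.9574, regime = cruise

set_propeller: D = 1.013 m, P = 1.062 m (p = P/D = 1.048371); state ← (V=0, rpm=0)
throttle_to(4271): rpm ← 4271
throttle_to(10661): rpm ← 10661
set_airspeed(71.25): V ← 71.25 m/s
adjust_throttle(+507): rpm ← 10661 +507 = 11168
throttle_to(4408): rpm ← 4408
final state: V = 71.25 m/s, rpm = 4408 → n = rpm/60 = 73.466667 rev/s
J = V / (n·D) = 71.25 / (73.466667 × 1.013) = 0.957382
regime bands: climb J<0.5242 | cruise [0.5242, 1.0484) | windmill J≥1.0484
J = 0.9574 → cruise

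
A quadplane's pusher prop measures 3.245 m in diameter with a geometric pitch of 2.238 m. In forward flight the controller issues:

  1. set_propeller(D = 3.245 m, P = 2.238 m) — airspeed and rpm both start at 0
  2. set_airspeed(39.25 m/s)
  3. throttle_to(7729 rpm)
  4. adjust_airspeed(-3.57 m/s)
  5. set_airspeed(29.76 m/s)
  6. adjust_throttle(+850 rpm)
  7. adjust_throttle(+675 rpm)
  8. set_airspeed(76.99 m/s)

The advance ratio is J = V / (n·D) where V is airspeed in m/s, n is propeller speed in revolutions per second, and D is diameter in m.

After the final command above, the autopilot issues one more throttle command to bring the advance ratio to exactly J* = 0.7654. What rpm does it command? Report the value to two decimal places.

rpm = 1859.87

set_propeller: D = 3.245 m, P = 2.238 m (p = P/D = 0.689676); state ← (V=0, rpm=0)
set_airspeed(39.25): V ← 39.25 m/s
throttle_to(7729): rpm ← 7729
adjust_airspeed(-3.57): V ← 39.25 -3.57 = 35.68 m/s
set_airspeed(29.76): V ← 29.76 m/s
adjust_throttle(+850): rpm ← 7729 +850 = 8579
adjust_throttle(+675): rpm ← 8579 +675 = 9254
set_airspeed(76.99): V ← 76.99 m/s
final state: V = 76.99 m/s, rpm = 9254 → n = rpm/60 = 154.233333 rev/s
target J* = 0.7654; solve J* = V/(n·D) for n: n = V/(J*·D) = 76.99/(0.7654 × 3.245) = 30.997821 rev/s
rpm = 60·n = 1859.869237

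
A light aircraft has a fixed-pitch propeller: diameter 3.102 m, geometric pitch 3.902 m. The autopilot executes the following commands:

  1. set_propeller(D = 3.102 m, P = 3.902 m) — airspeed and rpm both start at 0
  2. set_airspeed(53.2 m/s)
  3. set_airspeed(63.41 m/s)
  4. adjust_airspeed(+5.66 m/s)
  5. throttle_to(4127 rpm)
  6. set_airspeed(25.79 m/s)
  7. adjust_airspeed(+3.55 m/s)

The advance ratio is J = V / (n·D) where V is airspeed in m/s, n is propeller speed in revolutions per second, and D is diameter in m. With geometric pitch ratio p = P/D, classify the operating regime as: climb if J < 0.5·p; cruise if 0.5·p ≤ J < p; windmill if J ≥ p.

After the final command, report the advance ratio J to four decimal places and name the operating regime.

set_propeller: D = 3.102 m, P = 3.902 m (p = P/D = 1.257898); state ← (V=0, rpm=0)
set_airspeed(53.2): V ← 53.2 m/s
set_airspeed(63.41): V ← 63.41 m/s
adjust_airspeed(+5.66): V ← 63.41 +5.66 = 69.07 m/s
throttle_to(4127): rpm ← 4127
set_airspeed(25.79): V ← 25.79 m/s
adjust_airspeed(+3.55): V ← 25.79 +3.55 = 29.34 m/s
final state: V = 29.34 m/s, rpm = 4127 → n = rpm/60 = 68.783333 rev/s
J = V / (n·D) = 29.34 / (68.783333 × 3.102) = 0.137510
regime bands: climb J<0.6289 | cruise [0.6289, 1.2579) | windmill J≥1.2579
J = 0.1375 → climb

J = 0.1375, regime = climb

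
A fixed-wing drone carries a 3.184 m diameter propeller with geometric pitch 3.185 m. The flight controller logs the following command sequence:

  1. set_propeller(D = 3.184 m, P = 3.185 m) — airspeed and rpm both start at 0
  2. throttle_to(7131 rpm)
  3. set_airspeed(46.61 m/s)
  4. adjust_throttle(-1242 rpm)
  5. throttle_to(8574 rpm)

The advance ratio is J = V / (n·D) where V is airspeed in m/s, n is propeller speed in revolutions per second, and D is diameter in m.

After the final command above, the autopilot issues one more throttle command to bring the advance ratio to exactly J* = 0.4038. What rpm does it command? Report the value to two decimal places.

set_propeller: D = 3.184 m, P = 3.185 m (p = P/D = 1.000314); state ← (V=0, rpm=0)
throttle_to(7131): rpm ← 7131
set_airspeed(46.61): V ← 46.61 m/s
adjust_throttle(-1242): rpm ← 7131 -1242 = 5889
throttle_to(8574): rpm ← 8574
final state: V = 46.61 m/s, rpm = 8574 → n = rpm/60 = 142.900000 rev/s
target J* = 0.4038; solve J* = V/(n·D) for n: n = V/(J*·D) = 46.61/(0.4038 × 3.184) = 36.252648 rev/s
rpm = 60·n = 2175.158855

rpm = 2175.16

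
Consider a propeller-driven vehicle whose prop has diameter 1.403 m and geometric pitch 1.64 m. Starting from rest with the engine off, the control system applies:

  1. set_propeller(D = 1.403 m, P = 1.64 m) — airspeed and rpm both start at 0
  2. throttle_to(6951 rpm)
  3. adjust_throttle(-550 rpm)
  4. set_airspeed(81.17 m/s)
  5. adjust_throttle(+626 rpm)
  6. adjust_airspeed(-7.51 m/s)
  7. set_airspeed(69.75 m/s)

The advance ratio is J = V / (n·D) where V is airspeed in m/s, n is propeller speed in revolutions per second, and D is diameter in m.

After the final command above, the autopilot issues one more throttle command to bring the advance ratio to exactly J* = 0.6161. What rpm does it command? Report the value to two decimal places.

set_propeller: D = 1.403 m, P = 1.64 m (p = P/D = 1.168924); state ← (V=0, rpm=0)
throttle_to(6951): rpm ← 6951
adjust_throttle(-550): rpm ← 6951 -550 = 6401
set_airspeed(81.17): V ← 81.17 m/s
adjust_throttle(+626): rpm ← 6401 +626 = 7027
adjust_airspeed(-7.51): V ← 81.17 -7.51 = 73.66 m/s
set_airspeed(69.75): V ← 69.75 m/s
final state: V = 69.75 m/s, rpm = 7027 → n = rpm/60 = 117.116667 rev/s
target J* = 0.6161; solve J* = V/(n·D) for n: n = V/(J*·D) = 69.75/(0.6161 × 1.403) = 80.692902 rev/s
rpm = 60·n = 4841.574093

rpm = 4841.57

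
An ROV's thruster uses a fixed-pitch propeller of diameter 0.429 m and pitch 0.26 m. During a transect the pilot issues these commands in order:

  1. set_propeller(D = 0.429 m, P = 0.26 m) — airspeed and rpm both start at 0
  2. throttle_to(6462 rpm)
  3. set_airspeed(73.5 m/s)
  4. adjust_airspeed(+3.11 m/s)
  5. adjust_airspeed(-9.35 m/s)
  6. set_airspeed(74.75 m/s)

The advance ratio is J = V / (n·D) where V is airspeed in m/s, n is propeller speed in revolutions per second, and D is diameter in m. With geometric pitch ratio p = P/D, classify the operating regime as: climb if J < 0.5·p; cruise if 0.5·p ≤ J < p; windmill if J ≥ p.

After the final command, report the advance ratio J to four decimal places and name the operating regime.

set_propeller: D = 0.429 m, P = 0.26 m (p = P/D = 0.606061); state ← (V=0, rpm=0)
throttle_to(6462): rpm ← 6462
set_airspeed(73.5): V ← 73.5 m/s
adjust_airspeed(+3.11): V ← 73.5 +3.11 = 76.61 m/s
adjust_airspeed(-9.35): V ← 76.61 -9.35 = 67.26 m/s
set_airspeed(74.75): V ← 74.75 m/s
final state: V = 74.75 m/s, rpm = 6462 → n = rpm/60 = 107.700000 rev/s
J = V / (n·D) = 74.75 / (107.700000 × 0.429) = 1.617850
regime bands: climb J<0.3030 | cruise [0.3030, 0.6061) | windmill J≥0.6061
J = 1.6178 → windmill

J = 1.6178, regime = windmill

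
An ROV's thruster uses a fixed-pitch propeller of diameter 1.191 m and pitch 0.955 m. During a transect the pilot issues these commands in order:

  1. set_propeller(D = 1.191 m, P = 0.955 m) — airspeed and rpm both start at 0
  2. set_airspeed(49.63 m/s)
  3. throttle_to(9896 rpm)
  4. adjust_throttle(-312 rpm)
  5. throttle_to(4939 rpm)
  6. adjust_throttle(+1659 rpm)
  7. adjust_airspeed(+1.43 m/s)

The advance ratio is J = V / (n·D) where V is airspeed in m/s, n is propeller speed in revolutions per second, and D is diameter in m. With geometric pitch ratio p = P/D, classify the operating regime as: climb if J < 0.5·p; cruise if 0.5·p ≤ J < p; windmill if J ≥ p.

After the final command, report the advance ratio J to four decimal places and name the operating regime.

J = 0.3899, regime = climb

set_propeller: D = 1.191 m, P = 0.955 m (p = P/D = 0.801847); state ← (V=0, rpm=0)
set_airspeed(49.63): V ← 49.63 m/s
throttle_to(9896): rpm ← 9896
adjust_throttle(-312): rpm ← 9896 -312 = 9584
throttle_to(4939): rpm ← 4939
adjust_throttle(+1659): rpm ← 4939 +1659 = 6598
adjust_airspeed(+1.43): V ← 49.63 +1.43 = 51.06 m/s
final state: V = 51.06 m/s, rpm = 6598 → n = rpm/60 = 109.966667 rev/s
J = V / (n·D) = 51.06 / (109.966667 × 1.191) = 0.389859
regime bands: climb J<0.4009 | cruise [0.4009, 0.8018) | windmill J≥0.8018
J = 0.3899 → climb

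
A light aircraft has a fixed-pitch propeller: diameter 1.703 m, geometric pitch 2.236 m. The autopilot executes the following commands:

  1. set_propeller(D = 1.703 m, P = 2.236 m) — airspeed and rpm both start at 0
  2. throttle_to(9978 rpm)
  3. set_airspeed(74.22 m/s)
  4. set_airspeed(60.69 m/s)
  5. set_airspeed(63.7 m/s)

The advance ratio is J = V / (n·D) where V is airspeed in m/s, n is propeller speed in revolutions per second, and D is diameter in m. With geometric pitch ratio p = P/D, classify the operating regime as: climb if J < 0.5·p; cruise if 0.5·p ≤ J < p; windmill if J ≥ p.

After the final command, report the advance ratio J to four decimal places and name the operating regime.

J = 0.2249, regime = climb

set_propeller: D = 1.703 m, P = 2.236 m (p = P/D = 1.312977); state ← (V=0, rpm=0)
throttle_to(9978): rpm ← 9978
set_airspeed(74.22): V ← 74.22 m/s
set_airspeed(60.69): V ← 60.69 m/s
set_airspeed(63.7): V ← 63.7 m/s
final state: V = 63.7 m/s, rpm = 9978 → n = rpm/60 = 166.300000 rev/s
J = V / (n·D) = 63.7 / (166.300000 × 1.703) = 0.224922
regime bands: climb J<0.6565 | cruise [0.6565, 1.3130) | windmill J≥1.3130
J = 0.2249 → climb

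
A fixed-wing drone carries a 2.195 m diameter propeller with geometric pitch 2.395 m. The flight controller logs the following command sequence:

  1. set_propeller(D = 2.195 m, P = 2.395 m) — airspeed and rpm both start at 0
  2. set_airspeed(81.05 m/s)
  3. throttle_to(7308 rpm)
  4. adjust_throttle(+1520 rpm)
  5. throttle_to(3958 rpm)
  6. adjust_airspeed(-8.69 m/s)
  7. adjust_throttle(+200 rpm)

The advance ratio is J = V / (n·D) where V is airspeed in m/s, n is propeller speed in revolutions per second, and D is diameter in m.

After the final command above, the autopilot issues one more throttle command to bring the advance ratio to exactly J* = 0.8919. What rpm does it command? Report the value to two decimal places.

rpm = 2217.68

set_propeller: D = 2.195 m, P = 2.395 m (p = P/D = 1.091116); state ← (V=0, rpm=0)
set_airspeed(81.05): V ← 81.05 m/s
throttle_to(7308): rpm ← 7308
adjust_throttle(+1520): rpm ← 7308 +1520 = 8828
throttle_to(3958): rpm ← 3958
adjust_airspeed(-8.69): V ← 81.05 -8.69 = 72.36 m/s
adjust_throttle(+200): rpm ← 3958 +200 = 4158
final state: V = 72.36 m/s, rpm = 4158 → n = rpm/60 = 69.300000 rev/s
target J* = 0.8919; solve J* = V/(n·D) for n: n = V/(J*·D) = 72.36/(0.8919 × 2.195) = 36.961354 rev/s
rpm = 60·n = 2217.681227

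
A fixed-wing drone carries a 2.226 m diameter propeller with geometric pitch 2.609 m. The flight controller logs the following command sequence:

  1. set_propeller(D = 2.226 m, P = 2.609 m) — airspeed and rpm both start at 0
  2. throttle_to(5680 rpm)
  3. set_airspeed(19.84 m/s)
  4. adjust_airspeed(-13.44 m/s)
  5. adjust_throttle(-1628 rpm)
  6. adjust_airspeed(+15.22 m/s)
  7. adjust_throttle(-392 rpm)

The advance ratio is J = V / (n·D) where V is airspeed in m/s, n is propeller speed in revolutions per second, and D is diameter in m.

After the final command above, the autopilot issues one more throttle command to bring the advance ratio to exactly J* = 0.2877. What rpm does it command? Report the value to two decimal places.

set_propeller: D = 2.226 m, P = 2.609 m (p = P/D = 1.172058); state ← (V=0, rpm=0)
throttle_to(5680): rpm ← 5680
set_airspeed(19.84): V ← 19.84 m/s
adjust_airspeed(-13.44): V ← 19.84 -13.44 = 6.4 m/s
adjust_throttle(-1628): rpm ← 5680 -1628 = 4052
adjust_airspeed(+15.22): V ← 6.4 +15.22 = 21.62 m/s
adjust_throttle(-392): rpm ← 4052 -392 = 3660
final state: V = 21.62 m/s, rpm = 3660 → n = rpm/60 = 61.000000 rev/s
target J* = 0.2877; solve J* = V/(n·D) for n: n = V/(J*·D) = 21.62/(0.2877 × 2.226) = 33.759085 rev/s
rpm = 60·n = 2025.545103

rpm = 2025.55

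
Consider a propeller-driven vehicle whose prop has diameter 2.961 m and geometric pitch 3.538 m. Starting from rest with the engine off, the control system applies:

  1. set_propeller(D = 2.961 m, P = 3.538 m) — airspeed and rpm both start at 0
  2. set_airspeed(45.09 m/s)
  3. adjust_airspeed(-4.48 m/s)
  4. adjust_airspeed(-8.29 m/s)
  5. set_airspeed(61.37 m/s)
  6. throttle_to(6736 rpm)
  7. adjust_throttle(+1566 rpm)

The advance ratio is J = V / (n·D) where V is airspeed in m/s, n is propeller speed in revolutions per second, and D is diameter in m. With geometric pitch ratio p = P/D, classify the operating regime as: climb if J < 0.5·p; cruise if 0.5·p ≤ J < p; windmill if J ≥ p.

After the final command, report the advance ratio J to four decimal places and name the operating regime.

J = 0.1498, regime = climb

set_propeller: D = 2.961 m, P = 3.538 m (p = P/D = 1.194867); state ← (V=0, rpm=0)
set_airspeed(45.09): V ← 45.09 m/s
adjust_airspeed(-4.48): V ← 45.09 -4.48 = 40.61 m/s
adjust_airspeed(-8.29): V ← 40.61 -8.29 = 32.32 m/s
set_airspeed(61.37): V ← 61.37 m/s
throttle_to(6736): rpm ← 6736
adjust_throttle(+1566): rpm ← 6736 +1566 = 8302
final state: V = 61.37 m/s, rpm = 8302 → n = rpm/60 = 138.366667 rev/s
J = V / (n·D) = 61.37 / (138.366667 × 2.961) = 0.149791
regime bands: climb J<0.5974 | cruise [0.5974, 1.1949) | windmill J≥1.1949
J = 0.1498 → climb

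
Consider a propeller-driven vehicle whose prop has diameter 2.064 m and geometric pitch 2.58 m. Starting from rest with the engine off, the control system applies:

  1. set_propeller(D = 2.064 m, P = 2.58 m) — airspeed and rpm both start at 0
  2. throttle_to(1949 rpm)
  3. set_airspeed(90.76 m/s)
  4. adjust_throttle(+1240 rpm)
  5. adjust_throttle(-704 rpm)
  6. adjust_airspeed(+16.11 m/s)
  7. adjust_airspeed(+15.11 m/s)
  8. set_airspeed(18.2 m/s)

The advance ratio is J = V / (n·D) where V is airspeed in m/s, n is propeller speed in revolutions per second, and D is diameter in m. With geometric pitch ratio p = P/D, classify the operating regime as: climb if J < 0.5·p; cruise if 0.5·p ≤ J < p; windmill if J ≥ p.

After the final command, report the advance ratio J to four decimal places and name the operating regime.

set_propeller: D = 2.064 m, P = 2.58 m (p = P/D = 1.250000); state ← (V=0, rpm=0)
throttle_to(1949): rpm ← 1949
set_airspeed(90.76): V ← 90.76 m/s
adjust_throttle(+1240): rpm ← 1949 +1240 = 3189
adjust_throttle(-704): rpm ← 3189 -704 = 2485
adjust_airspeed(+16.11): V ← 90.76 +16.11 = 106.87 m/s
adjust_airspeed(+15.11): V ← 106.87 +15.11 = 121.98 m/s
set_airspeed(18.2): V ← 18.2 m/s
final state: V = 18.2 m/s, rpm = 2485 → n = rpm/60 = 41.416667 rev/s
J = V / (n·D) = 18.2 / (41.416667 × 2.064) = 0.212905
regime bands: climb J<0.6250 | cruise [0.6250, 1.2500) | windmill J≥1.2500
J = 0.2129 → climb

J = 0.2129, regime = climb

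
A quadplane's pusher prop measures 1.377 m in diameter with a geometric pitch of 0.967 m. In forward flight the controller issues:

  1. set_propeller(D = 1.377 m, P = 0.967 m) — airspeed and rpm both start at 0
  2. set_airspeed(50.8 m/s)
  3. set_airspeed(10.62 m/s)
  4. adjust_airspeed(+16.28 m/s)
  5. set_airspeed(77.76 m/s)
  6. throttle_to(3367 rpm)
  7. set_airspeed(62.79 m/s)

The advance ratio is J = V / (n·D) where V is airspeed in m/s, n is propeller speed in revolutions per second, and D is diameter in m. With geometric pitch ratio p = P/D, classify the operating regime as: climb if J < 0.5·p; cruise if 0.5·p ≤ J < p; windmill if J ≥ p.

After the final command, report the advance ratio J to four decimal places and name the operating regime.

set_propeller: D = 1.377 m, P = 0.967 m (p = P/D = 0.702251); state ← (V=0, rpm=0)
set_airspeed(50.8): V ← 50.8 m/s
set_airspeed(10.62): V ← 10.62 m/s
adjust_airspeed(+16.28): V ← 10.62 +16.28 = 26.9 m/s
set_airspeed(77.76): V ← 77.76 m/s
throttle_to(3367): rpm ← 3367
set_airspeed(62.79): V ← 62.79 m/s
final state: V = 62.79 m/s, rpm = 3367 → n = rpm/60 = 56.116667 rev/s
J = V / (n·D) = 62.79 / (56.116667 × 1.377) = 0.812577
regime bands: climb J<0.3511 | cruise [0.3511, 0.7023) | windmill J≥0.7023
J = 0.8126 → windmill

J = 0.8126, regime = windmill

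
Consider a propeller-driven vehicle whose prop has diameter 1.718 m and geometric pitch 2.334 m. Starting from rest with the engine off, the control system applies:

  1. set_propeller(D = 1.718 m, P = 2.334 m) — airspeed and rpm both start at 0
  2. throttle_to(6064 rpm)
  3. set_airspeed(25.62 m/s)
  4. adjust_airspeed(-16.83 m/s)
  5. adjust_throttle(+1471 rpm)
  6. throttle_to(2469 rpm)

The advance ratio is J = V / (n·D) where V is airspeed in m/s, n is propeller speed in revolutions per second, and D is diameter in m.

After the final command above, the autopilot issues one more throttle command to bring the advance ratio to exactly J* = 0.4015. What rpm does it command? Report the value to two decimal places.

set_propeller: D = 1.718 m, P = 2.334 m (p = P/D = 1.358556); state ← (V=0, rpm=0)
throttle_to(6064): rpm ← 6064
set_airspeed(25.62): V ← 25.62 m/s
adjust_airspeed(-16.83): V ← 25.62 -16.83 = 8.79 m/s
adjust_throttle(+1471): rpm ← 6064 +1471 = 7535
throttle_to(2469): rpm ← 2469
final state: V = 8.79 m/s, rpm = 2469 → n = rpm/60 = 41.150000 rev/s
target J* = 0.4015; solve J* = V/(n·D) for n: n = V/(J*·D) = 8.79/(0.4015 × 1.718) = 12.743249 rev/s
rpm = 60·n = 764.594934

rpm = 764.59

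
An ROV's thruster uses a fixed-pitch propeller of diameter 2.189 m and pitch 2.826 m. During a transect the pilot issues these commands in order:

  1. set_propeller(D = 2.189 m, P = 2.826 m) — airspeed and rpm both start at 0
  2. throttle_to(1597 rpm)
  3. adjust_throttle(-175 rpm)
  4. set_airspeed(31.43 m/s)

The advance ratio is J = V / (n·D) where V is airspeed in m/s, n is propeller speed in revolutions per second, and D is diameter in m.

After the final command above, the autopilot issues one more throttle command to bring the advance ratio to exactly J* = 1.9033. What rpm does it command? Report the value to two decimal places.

set_propeller: D = 2.189 m, P = 2.826 m (p = P/D = 1.291000); state ← (V=0, rpm=0)
throttle_to(1597): rpm ← 1597
adjust_throttle(-175): rpm ← 1597 -175 = 1422
set_airspeed(31.43): V ← 31.43 m/s
final state: V = 31.43 m/s, rpm = 1422 → n = rpm/60 = 23.700000 rev/s
target J* = 1.9033; solve J* = V/(n·D) for n: n = V/(J*·D) = 31.43/(1.9033 × 2.189) = 7.543821 rev/s
rpm = 60·n = 452.629257

rpm = 452.63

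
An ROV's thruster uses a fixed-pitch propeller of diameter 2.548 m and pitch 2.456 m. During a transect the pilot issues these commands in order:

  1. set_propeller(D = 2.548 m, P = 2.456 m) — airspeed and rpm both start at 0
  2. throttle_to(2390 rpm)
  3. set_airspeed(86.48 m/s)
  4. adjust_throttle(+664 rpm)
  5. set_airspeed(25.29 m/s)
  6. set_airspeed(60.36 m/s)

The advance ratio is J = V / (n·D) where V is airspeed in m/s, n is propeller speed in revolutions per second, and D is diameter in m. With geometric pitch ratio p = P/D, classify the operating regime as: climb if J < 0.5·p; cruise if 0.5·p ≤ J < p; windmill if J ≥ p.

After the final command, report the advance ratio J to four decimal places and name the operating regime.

J = 0.4654, regime = climb

set_propeller: D = 2.548 m, P = 2.456 m (p = P/D = 0.963893); state ← (V=0, rpm=0)
throttle_to(2390): rpm ← 2390
set_airspeed(86.48): V ← 86.48 m/s
adjust_throttle(+664): rpm ← 2390 +664 = 3054
set_airspeed(25.29): V ← 25.29 m/s
set_airspeed(60.36): V ← 60.36 m/s
final state: V = 60.36 m/s, rpm = 3054 → n = rpm/60 = 50.900000 rev/s
J = V / (n·D) = 60.36 / (50.900000 × 2.548) = 0.465406
regime bands: climb J<0.4819 | cruise [0.4819, 0.9639) | windmill J≥0.9639
J = 0.4654 → climb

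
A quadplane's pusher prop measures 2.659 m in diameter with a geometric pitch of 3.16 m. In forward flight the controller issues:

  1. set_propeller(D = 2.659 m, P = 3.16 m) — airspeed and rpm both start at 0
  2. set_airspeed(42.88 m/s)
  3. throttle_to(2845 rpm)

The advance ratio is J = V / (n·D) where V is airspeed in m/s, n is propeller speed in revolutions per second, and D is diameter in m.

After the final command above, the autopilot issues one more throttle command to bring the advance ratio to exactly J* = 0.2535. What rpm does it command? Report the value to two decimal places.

rpm = 3816.89

set_propeller: D = 2.659 m, P = 3.16 m (p = P/D = 1.188417); state ← (V=0, rpm=0)
set_airspeed(42.88): V ← 42.88 m/s
throttle_to(2845): rpm ← 2845
final state: V = 42.88 m/s, rpm = 2845 → n = rpm/60 = 47.416667 rev/s
target J* = 0.2535; solve J* = V/(n·D) for n: n = V/(J*·D) = 42.88/(0.2535 × 2.659) = 63.614845 rev/s
rpm = 60·n = 3816.890721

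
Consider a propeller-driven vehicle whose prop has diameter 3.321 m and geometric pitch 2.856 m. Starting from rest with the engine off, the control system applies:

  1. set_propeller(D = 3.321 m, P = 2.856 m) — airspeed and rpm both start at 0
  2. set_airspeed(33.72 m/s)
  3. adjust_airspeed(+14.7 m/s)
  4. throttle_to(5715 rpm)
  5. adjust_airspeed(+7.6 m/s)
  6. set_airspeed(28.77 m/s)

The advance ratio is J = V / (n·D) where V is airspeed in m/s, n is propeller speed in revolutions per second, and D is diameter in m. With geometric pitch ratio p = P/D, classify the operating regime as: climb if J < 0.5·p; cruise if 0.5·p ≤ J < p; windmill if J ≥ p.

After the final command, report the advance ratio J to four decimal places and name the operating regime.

set_propeller: D = 3.321 m, P = 2.856 m (p = P/D = 0.859982); state ← (V=0, rpm=0)
set_airspeed(33.72): V ← 33.72 m/s
adjust_airspeed(+14.7): V ← 33.72 +14.7 = 48.42 m/s
throttle_to(5715): rpm ← 5715
adjust_airspeed(+7.6): V ← 48.42 +7.6 = 56.02 m/s
set_airspeed(28.77): V ← 28.77 m/s
final state: V = 28.77 m/s, rpm = 5715 → n = rpm/60 = 95.250000 rev/s
J = V / (n·D) = 28.77 / (95.250000 × 3.321) = 0.090951
regime bands: climb J<0.4300 | cruise [0.4300, 0.8600) | windmill J≥0.8600
J = 0.0910 → climb

J = 0.0910, regime = climb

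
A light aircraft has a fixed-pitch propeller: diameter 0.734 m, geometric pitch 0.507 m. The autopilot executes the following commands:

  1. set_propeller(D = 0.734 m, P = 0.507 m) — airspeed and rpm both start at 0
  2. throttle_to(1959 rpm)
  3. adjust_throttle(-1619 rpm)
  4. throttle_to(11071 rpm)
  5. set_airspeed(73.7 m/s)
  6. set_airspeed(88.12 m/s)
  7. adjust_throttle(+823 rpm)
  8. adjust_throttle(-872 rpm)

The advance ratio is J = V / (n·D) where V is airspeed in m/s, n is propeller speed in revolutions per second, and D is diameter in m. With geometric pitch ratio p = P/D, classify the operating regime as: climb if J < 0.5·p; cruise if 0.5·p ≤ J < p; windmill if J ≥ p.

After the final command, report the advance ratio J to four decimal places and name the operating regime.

set_propeller: D = 0.734 m, P = 0.507 m (p = P/D = 0.690736); state ← (V=0, rpm=0)
throttle_to(1959): rpm ← 1959
adjust_throttle(-1619): rpm ← 1959 -1619 = 340
throttle_to(11071): rpm ← 11071
set_airspeed(73.7): V ← 73.7 m/s
set_airspeed(88.12): V ← 88.12 m/s
adjust_throttle(+823): rpm ← 11071 +823 = 11894
adjust_throttle(-872): rpm ← 11894 -872 = 11022
final state: V = 88.12 m/s, rpm = 11022 → n = rpm/60 = 183.700000 rev/s
J = V / (n·D) = 88.12 / (183.700000 × 0.734) = 0.653536
regime bands: climb J<0.3454 | cruise [0.3454, 0.6907) | windmill J≥0.6907
J = 0.6535 → cruise

J = 0.6535, regime = cruise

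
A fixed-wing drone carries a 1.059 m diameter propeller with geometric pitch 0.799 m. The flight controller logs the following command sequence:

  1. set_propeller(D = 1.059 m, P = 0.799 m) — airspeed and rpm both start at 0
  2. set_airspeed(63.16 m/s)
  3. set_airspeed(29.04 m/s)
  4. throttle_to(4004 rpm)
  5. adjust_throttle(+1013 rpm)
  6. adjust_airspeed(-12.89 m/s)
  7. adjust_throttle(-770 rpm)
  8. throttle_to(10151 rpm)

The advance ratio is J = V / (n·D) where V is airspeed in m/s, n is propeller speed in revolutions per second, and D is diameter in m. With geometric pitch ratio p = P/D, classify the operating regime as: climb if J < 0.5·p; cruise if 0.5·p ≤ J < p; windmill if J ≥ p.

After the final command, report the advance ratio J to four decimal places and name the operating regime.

J = 0.0901, regime = climb

set_propeller: D = 1.059 m, P = 0.799 m (p = P/D = 0.754485); state ← (V=0, rpm=0)
set_airspeed(63.16): V ← 63.16 m/s
set_airspeed(29.04): V ← 29.04 m/s
throttle_to(4004): rpm ← 4004
adjust_throttle(+1013): rpm ← 4004 +1013 = 5017
adjust_airspeed(-12.89): V ← 29.04 -12.89 = 16.15 m/s
adjust_throttle(-770): rpm ← 5017 -770 = 4247
throttle_to(10151): rpm ← 10151
final state: V = 16.15 m/s, rpm = 10151 → n = rpm/60 = 169.183333 rev/s
J = V / (n·D) = 16.15 / (169.183333 × 1.059) = 0.090140
regime bands: climb J<0.3772 | cruise [0.3772, 0.7545) | windmill J≥0.7545
J = 0.0901 → climb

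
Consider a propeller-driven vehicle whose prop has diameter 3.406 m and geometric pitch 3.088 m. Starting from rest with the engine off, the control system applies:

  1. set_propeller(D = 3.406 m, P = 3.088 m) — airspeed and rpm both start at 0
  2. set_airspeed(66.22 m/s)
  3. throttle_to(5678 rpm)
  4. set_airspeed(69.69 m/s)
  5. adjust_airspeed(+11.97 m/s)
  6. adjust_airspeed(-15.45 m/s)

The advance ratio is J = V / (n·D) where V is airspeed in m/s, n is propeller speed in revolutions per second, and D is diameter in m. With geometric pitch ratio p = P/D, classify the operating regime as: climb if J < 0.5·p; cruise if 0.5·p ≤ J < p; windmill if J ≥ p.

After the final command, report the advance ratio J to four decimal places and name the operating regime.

set_propeller: D = 3.406 m, P = 3.088 m (p = P/D = 0.906635); state ← (V=0, rpm=0)
set_airspeed(66.22): V ← 66.22 m/s
throttle_to(5678): rpm ← 5678
set_airspeed(69.69): V ← 69.69 m/s
adjust_airspeed(+11.97): V ← 69.69 +11.97 = 81.66 m/s
adjust_airspeed(-15.45): V ← 81.66 -15.45 = 66.21 m/s
final state: V = 66.21 m/s, rpm = 5678 → n = rpm/60 = 94.633333 rev/s
J = V / (n·D) = 66.21 / (94.633333 × 3.406) = 0.205416
regime bands: climb J<0.4533 | cruise [0.4533, 0.9066) | windmill J≥0.9066
J = 0.2054 → climb

J = 0.2054, regime = climb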